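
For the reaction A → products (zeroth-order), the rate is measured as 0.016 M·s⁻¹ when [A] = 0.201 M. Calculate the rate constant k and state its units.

0.016 M·s⁻¹

Step 1: For a zeroth-order reaction, rate = k (independent of concentration).
Step 2: k = rate = 0.016 M·s⁻¹.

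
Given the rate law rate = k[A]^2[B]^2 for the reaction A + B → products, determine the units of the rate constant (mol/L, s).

(mol/L)⁻³·s⁻¹

Step 1: Overall order = 2 + 2 = 4.
Step 2: rate has units mol/L·s⁻¹; [A]^2[B]^2 has units (mol/L)^4.
Step 3: k = rate/([A]^2[B]^2), so units of k = (mol/L)^(1-4)·s⁻¹ = (mol/L)⁻³·s⁻¹.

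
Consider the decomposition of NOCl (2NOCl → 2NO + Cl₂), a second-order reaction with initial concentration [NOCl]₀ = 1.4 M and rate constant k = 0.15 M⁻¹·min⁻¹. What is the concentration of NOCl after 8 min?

0.5224 M

Step 1: For a second-order reaction: 1/[NOCl] = 1/[NOCl]₀ + kt
Step 2: 1/[NOCl] = 1/1.4 + 0.15 × 8
Step 3: 1/[NOCl] = 0.7143 + 1.2 = 1.914
Step 4: [NOCl] = 1/1.914 = 0.5224 M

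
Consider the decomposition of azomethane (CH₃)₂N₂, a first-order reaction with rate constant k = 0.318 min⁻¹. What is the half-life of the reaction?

2.18 min

Step 1: For a first-order reaction, t₁/₂ = ln(2)/k
Step 2: t₁/₂ = ln(2)/0.318
Step 3: t₁/₂ = 0.6931/0.318 = 2.18 min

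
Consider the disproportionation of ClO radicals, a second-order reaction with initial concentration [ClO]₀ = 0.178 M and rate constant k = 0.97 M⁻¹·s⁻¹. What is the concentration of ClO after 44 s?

0.0207 M

Step 1: For a second-order reaction: 1/[ClO] = 1/[ClO]₀ + kt
Step 2: 1/[ClO] = 1/0.178 + 0.97 × 44
Step 3: 1/[ClO] = 5.618 + 42.68 = 48.3
Step 4: [ClO] = 1/48.3 = 0.0207 M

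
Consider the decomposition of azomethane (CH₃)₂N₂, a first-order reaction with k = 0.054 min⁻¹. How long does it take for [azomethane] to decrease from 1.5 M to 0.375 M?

25.67 min

Step 1: For first-order: t = ln([azomethane]₀/[azomethane])/k
Step 2: t = ln(1.5/0.375)/0.054
Step 3: t = ln(4)/0.054
Step 4: t = 1.386/0.054 = 25.67 min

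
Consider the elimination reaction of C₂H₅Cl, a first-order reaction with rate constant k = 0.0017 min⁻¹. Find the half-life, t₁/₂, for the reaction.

407.7 min

Step 1: For a first-order reaction, t₁/₂ = ln(2)/k
Step 2: t₁/₂ = ln(2)/0.0017
Step 3: t₁/₂ = 0.6931/0.0017 = 407.7 min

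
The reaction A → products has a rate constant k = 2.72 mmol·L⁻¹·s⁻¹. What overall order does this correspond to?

zeroth order (0)

Step 1: The units of k for an nth-order reaction are (concentration)^(1-n)·(time)⁻¹.
Step 2: Here k has units mmol·L⁻¹·s⁻¹, so the concentration exponent is 1.
Step 3: 1 - n = 1 ⇒ n = 0. The reaction is zeroth order.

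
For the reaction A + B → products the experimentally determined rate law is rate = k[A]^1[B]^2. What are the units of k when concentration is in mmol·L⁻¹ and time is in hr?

(mmol·L⁻¹)⁻²·hr⁻¹

Step 1: Overall order = 1 + 2 = 3.
Step 2: rate has units mmol·L⁻¹·hr⁻¹; [A]^1[B]^2 has units (mmol·L⁻¹)^3.
Step 3: k = rate/([A]^1[B]^2), so units of k = (mmol·L⁻¹)^(1-3)·hr⁻¹ = (mmol·L⁻¹)⁻²·hr⁻¹.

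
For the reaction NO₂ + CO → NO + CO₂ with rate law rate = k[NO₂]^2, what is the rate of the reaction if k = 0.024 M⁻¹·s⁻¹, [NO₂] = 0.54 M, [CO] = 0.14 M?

0.006998 M/s

Step 1: The rate law is rate = k[NO₂]^2
Step 2: Note that the rate does not depend on [CO] (zero order in CO).
Step 3: rate = 0.024 × (0.54)^2 = 0.0069984 M/s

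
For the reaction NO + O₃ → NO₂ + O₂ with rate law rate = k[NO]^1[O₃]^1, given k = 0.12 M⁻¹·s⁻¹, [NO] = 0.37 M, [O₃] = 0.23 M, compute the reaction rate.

0.01021 M/s

Step 1: The rate law is rate = k[NO]^1[O₃]^1
Step 2: Substitute: rate = 0.12 × (0.37)^1 × (0.23)^1
Step 3: rate = 0.12 × 0.37 × 0.23 = 0.010212 M/s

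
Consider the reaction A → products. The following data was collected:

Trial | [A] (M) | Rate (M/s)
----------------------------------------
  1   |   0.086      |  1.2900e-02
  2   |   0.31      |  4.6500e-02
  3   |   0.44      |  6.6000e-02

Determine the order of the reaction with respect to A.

first order (1)

Step 1: Compare trials to find order n where rate₂/rate₁ = ([A]₂/[A]₁)^n
Step 2: rate₂/rate₁ = 4.6500e-02/1.2900e-02 = 3.605
Step 3: [A]₂/[A]₁ = 0.31/0.086 = 3.605
Step 4: n = ln(3.605)/ln(3.605) = 1.00 ≈ 1
Step 5: The reaction is first order in A.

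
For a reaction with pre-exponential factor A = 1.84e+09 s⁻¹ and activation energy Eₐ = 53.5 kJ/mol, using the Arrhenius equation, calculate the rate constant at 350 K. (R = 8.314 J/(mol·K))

1.91e+01 s⁻¹

Step 1: Use the Arrhenius equation: k = A × exp(-Eₐ/RT)
Step 2: Convert Eₐ to J/mol: 53.5 kJ/mol = 53500 J/mol
Step 3: Calculate the exponent: -Eₐ/(RT) = -53500/(8.314 × 350) = -18.38551
Step 4: k = 1.84e+09 × exp(-18.38551)
Step 5: k = 1.84e+09 × 1.03580e-08 = 1.9059e+01 s⁻¹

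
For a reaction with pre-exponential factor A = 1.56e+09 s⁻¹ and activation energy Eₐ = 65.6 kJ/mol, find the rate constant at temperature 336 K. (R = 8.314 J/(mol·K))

9.88e-02 s⁻¹

Step 1: Use the Arrhenius equation: k = A × exp(-Eₐ/RT)
Step 2: Convert Eₐ to J/mol: 65.6 kJ/mol = 65600 J/mol
Step 3: Calculate the exponent: -Eₐ/(RT) = -65600/(8.314 × 336) = -23.48305
Step 4: k = 1.56e+09 × exp(-23.48305)
Step 5: k = 1.56e+09 × 6.33054e-11 = 9.8756e-02 s⁻¹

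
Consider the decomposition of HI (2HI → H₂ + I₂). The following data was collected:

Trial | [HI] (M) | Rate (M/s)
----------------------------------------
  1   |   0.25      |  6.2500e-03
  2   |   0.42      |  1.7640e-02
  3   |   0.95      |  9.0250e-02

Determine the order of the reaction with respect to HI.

second order (2)

Step 1: Compare trials to find order n where rate₂/rate₁ = ([HI]₂/[HI]₁)^n
Step 2: rate₂/rate₁ = 1.7640e-02/6.2500e-03 = 2.822
Step 3: [HI]₂/[HI]₁ = 0.42/0.25 = 1.68
Step 4: n = ln(2.822)/ln(1.68) = 2.00 ≈ 2
Step 5: The reaction is second order in HI.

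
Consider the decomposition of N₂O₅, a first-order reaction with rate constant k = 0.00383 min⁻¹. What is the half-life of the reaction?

181 min

Step 1: For a first-order reaction, t₁/₂ = ln(2)/k
Step 2: t₁/₂ = ln(2)/0.00383
Step 3: t₁/₂ = 0.6931/0.00383 = 181 min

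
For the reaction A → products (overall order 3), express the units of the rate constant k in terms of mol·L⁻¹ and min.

(mol·L⁻¹)⁻²·min⁻¹

Step 1: For overall order n, rate = k × (concentration)^n.
Step 2: Rate has units mol·L⁻¹·min⁻¹; concentration term has units (mol·L⁻¹)^3.
Step 3: k = rate / (concentration)^n, so units of k = (mol·L⁻¹)^(1-3)·min⁻¹ = (mol·L⁻¹)⁻²·min⁻¹.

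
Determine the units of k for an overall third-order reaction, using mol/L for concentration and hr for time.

(mol/L)⁻²·hr⁻¹

Step 1: For overall order n, rate = k × (concentration)^n.
Step 2: Rate has units mol/L·hr⁻¹; concentration term has units (mol/L)^3.
Step 3: k = rate / (concentration)^n, so units of k = (mol/L)^(1-3)·hr⁻¹ = (mol/L)⁻²·hr⁻¹.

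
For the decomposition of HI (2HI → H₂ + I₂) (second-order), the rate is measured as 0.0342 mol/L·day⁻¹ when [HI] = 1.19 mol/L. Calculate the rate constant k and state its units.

0.02415 (mol/L)⁻¹·day⁻¹

Step 1: rate = k[HI]^2, so k = rate / [HI]^2.
Step 2: k = 0.0342 / (1.19)^2 = 0.0342 / 1.416.
Step 3: k = 0.02415 (mol/L)⁻¹·day⁻¹.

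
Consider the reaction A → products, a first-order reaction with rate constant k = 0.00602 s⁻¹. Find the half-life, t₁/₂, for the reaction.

115.1 s

Step 1: For a first-order reaction, t₁/₂ = ln(2)/k
Step 2: t₁/₂ = ln(2)/0.00602
Step 3: t₁/₂ = 0.6931/0.00602 = 115.1 s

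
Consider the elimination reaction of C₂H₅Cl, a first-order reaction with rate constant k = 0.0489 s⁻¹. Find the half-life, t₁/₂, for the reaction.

14.17 s

Step 1: For a first-order reaction, t₁/₂ = ln(2)/k
Step 2: t₁/₂ = ln(2)/0.0489
Step 3: t₁/₂ = 0.6931/0.0489 = 14.17 s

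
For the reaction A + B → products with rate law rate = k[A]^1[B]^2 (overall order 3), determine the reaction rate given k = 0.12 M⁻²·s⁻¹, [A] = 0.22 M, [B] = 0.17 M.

0.000763 M/s

Step 1: The rate law is rate = k[A]^1[B]^2, overall order = 1+2 = 3
Step 2: Substitute values: rate = 0.12 × (0.22)^1 × (0.17)^2
Step 3: rate = 0.12 × 0.22 × 0.0289 = 0.00076296 M/s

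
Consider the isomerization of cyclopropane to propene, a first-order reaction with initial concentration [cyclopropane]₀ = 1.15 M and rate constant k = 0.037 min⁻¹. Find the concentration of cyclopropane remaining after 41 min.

0.2523 M

Step 1: For a first-order reaction: [cyclopropane] = [cyclopropane]₀ × e^(-kt)
Step 2: [cyclopropane] = 1.15 × e^(-0.037 × 41)
Step 3: [cyclopropane] = 1.15 × e^(-1.517)
Step 4: [cyclopropane] = 1.15 × 0.219369 = 0.2523 M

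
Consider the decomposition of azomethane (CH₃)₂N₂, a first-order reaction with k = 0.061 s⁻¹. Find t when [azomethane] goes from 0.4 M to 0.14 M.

17.21 s

Step 1: For first-order: t = ln([azomethane]₀/[azomethane])/k
Step 2: t = ln(0.4/0.14)/0.061
Step 3: t = ln(2.857)/0.061
Step 4: t = 1.05/0.061 = 17.21 s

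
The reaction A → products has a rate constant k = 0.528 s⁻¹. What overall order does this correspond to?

first order (1)

Step 1: The units of k for an nth-order reaction are (concentration)^(1-n)·(time)⁻¹.
Step 2: Here k has units s⁻¹, so the concentration exponent is 0.
Step 3: 1 - n = 0 ⇒ n = 1. The reaction is first order.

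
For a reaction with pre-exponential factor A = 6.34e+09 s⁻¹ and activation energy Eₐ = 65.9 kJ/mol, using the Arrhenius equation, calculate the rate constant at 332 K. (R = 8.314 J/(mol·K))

2.71e-01 s⁻¹

Step 1: Use the Arrhenius equation: k = A × exp(-Eₐ/RT)
Step 2: Convert Eₐ to J/mol: 65.9 kJ/mol = 65900 J/mol
Step 3: Calculate the exponent: -Eₐ/(RT) = -65900/(8.314 × 332) = -23.87467
Step 4: k = 6.34e+09 × exp(-23.87467)
Step 5: k = 6.34e+09 × 4.27920e-11 = 2.7130e-01 s⁻¹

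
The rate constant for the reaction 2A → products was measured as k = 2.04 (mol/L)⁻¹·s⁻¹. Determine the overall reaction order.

second order (2)

Step 1: The units of k for an nth-order reaction are (concentration)^(1-n)·(time)⁻¹.
Step 2: Here k has units (mol/L)⁻¹·s⁻¹, so the concentration exponent is -1.
Step 3: 1 - n = -1 ⇒ n = 2. The reaction is second order.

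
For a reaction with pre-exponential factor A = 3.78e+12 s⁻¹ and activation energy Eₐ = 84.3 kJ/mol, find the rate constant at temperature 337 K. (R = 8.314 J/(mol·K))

3.24e-01 s⁻¹

Step 1: Use the Arrhenius equation: k = A × exp(-Eₐ/RT)
Step 2: Convert Eₐ to J/mol: 84.3 kJ/mol = 84300 J/mol
Step 3: Calculate the exponent: -Eₐ/(RT) = -84300/(8.314 × 337) = -30.08761
Step 4: k = 3.78e+12 × exp(-30.08761)
Step 5: k = 3.78e+12 × 8.57269e-14 = 3.2405e-01 s⁻¹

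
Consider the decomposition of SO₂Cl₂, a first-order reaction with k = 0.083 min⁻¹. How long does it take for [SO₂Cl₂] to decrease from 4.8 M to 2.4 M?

8.351 min

Step 1: For first-order: t = ln([SO₂Cl₂]₀/[SO₂Cl₂])/k
Step 2: t = ln(4.8/2.4)/0.083
Step 3: t = ln(2)/0.083
Step 4: t = 0.6931/0.083 = 8.351 min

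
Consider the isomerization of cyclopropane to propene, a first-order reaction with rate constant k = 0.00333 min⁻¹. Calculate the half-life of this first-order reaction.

208.2 min

Step 1: For a first-order reaction, t₁/₂ = ln(2)/k
Step 2: t₁/₂ = ln(2)/0.00333
Step 3: t₁/₂ = 0.6931/0.00333 = 208.2 min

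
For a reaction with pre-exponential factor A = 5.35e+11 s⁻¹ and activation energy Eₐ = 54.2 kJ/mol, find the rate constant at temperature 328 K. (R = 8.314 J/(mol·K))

1.25e+03 s⁻¹

Step 1: Use the Arrhenius equation: k = A × exp(-Eₐ/RT)
Step 2: Convert Eₐ to J/mol: 54.2 kJ/mol = 54200 J/mol
Step 3: Calculate the exponent: -Eₐ/(RT) = -54200/(8.314 × 328) = -19.87538
Step 4: k = 5.35e+11 × exp(-19.87538)
Step 5: k = 5.35e+11 × 2.33471e-09 = 1.2491e+03 s⁻¹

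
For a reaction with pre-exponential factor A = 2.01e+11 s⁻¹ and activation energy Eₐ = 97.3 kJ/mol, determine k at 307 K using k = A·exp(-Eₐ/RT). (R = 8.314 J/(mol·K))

5.59e-06 s⁻¹

Step 1: Use the Arrhenius equation: k = A × exp(-Eₐ/RT)
Step 2: Convert Eₐ to J/mol: 97.3 kJ/mol = 97300 J/mol
Step 3: Calculate the exponent: -Eₐ/(RT) = -97300/(8.314 × 307) = -38.12101
Step 4: k = 2.01e+11 × exp(-38.12101)
Step 5: k = 2.01e+11 × 2.78135e-17 = 5.5905e-06 s⁻¹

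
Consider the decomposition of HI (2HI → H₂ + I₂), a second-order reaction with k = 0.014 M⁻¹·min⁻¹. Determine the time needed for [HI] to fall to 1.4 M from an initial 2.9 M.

26.39 min

Step 1: For second-order: t = (1/[HI] - 1/[HI]₀)/k
Step 2: t = (1/1.4 - 1/2.9)/0.014
Step 3: t = (0.7143 - 0.3448)/0.014
Step 4: t = 0.3695/0.014 = 26.39 min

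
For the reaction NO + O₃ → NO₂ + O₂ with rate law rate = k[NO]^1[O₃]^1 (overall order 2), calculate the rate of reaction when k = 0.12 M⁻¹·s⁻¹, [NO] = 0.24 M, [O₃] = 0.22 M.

0.006336 M/s

Step 1: The rate law is rate = k[NO]^1[O₃]^1, overall order = 1+1 = 2
Step 2: Substitute values: rate = 0.12 × (0.24)^1 × (0.22)^1
Step 3: rate = 0.12 × 0.24 × 0.22 = 0.006336 M/s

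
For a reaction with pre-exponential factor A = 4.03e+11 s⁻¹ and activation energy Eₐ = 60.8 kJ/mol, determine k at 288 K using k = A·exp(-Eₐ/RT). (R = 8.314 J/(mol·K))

3.78e+00 s⁻¹

Step 1: Use the Arrhenius equation: k = A × exp(-Eₐ/RT)
Step 2: Convert Eₐ to J/mol: 60.8 kJ/mol = 60800 J/mol
Step 3: Calculate the exponent: -Eₐ/(RT) = -60800/(8.314 × 288) = -25.39224
Step 4: k = 4.03e+11 × exp(-25.39224)
Step 5: k = 4.03e+11 × 9.38189e-12 = 3.7809e+00 s⁻¹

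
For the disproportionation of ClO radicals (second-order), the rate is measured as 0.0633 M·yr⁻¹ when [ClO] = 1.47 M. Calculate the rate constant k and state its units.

0.02929 M⁻¹·yr⁻¹

Step 1: rate = k[ClO]^2, so k = rate / [ClO]^2.
Step 2: k = 0.0633 / (1.47)^2 = 0.0633 / 2.161.
Step 3: k = 0.02929 M⁻¹·yr⁻¹.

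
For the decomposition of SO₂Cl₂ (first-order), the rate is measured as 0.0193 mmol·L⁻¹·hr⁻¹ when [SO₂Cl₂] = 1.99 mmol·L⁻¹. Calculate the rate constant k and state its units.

0.009698 hr⁻¹

Step 1: rate = k[SO₂Cl₂]^1, so k = rate / [SO₂Cl₂]^1.
Step 2: k = 0.0193 / (1.99)^1 = 0.0193 / 1.99.
Step 3: k = 0.009698 hr⁻¹.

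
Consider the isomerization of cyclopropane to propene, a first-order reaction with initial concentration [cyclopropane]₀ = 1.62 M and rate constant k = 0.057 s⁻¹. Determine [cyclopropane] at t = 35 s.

0.2203 M

Step 1: For a first-order reaction: [cyclopropane] = [cyclopropane]₀ × e^(-kt)
Step 2: [cyclopropane] = 1.62 × e^(-0.057 × 35)
Step 3: [cyclopropane] = 1.62 × e^(-1.995)
Step 4: [cyclopropane] = 1.62 × 0.136014 = 0.2203 M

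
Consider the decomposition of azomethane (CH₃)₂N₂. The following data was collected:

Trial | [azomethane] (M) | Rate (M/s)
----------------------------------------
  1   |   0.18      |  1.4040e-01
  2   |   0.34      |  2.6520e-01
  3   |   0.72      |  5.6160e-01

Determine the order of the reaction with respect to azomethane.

first order (1)

Step 1: Compare trials to find order n where rate₂/rate₁ = ([azomethane]₂/[azomethane]₁)^n
Step 2: rate₂/rate₁ = 2.6520e-01/1.4040e-01 = 1.889
Step 3: [azomethane]₂/[azomethane]₁ = 0.34/0.18 = 1.889
Step 4: n = ln(1.889)/ln(1.889) = 1.00 ≈ 1
Step 5: The reaction is first order in azomethane.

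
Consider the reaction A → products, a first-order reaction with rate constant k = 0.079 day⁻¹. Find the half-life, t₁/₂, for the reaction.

8.774 day

Step 1: For a first-order reaction, t₁/₂ = ln(2)/k
Step 2: t₁/₂ = ln(2)/0.079
Step 3: t₁/₂ = 0.6931/0.079 = 8.774 day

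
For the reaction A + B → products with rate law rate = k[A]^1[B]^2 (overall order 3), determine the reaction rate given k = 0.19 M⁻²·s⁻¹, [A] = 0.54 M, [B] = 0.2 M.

0.004104 M/s

Step 1: The rate law is rate = k[A]^1[B]^2, overall order = 1+2 = 3
Step 2: Substitute values: rate = 0.19 × (0.54)^1 × (0.2)^2
Step 3: rate = 0.19 × 0.54 × 0.04 = 0.004104 M/s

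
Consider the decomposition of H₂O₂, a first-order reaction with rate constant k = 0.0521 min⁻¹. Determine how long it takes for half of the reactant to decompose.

13.3 min

Step 1: For a first-order reaction, t₁/₂ = ln(2)/k
Step 2: t₁/₂ = ln(2)/0.0521
Step 3: t₁/₂ = 0.6931/0.0521 = 13.3 min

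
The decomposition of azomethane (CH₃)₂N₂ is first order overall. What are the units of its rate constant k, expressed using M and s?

s⁻¹

Step 1: For overall order n, rate = k × (concentration)^n.
Step 2: Rate has units M·s⁻¹; concentration term has units M^1.
Step 3: k = rate / (concentration)^n, so units of k = M^(1-1)·s⁻¹ = s⁻¹.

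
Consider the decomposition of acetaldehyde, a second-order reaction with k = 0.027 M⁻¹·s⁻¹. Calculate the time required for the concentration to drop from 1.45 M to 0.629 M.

33.34 s

Step 1: For second-order: t = (1/[CH₃CHO] - 1/[CH₃CHO]₀)/k
Step 2: t = (1/0.629 - 1/1.45)/0.027
Step 3: t = (1.59 - 0.6897)/0.027
Step 4: t = 0.9002/0.027 = 33.34 s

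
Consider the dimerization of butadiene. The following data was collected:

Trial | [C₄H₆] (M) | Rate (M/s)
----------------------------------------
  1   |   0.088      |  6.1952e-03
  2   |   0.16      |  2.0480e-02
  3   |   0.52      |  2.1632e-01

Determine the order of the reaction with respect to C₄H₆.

second order (2)

Step 1: Compare trials to find order n where rate₂/rate₁ = ([C₄H₆]₂/[C₄H₆]₁)^n
Step 2: rate₂/rate₁ = 2.0480e-02/6.1952e-03 = 3.306
Step 3: [C₄H₆]₂/[C₄H₆]₁ = 0.16/0.088 = 1.818
Step 4: n = ln(3.306)/ln(1.818) = 2.00 ≈ 2
Step 5: The reaction is second order in C₄H₆.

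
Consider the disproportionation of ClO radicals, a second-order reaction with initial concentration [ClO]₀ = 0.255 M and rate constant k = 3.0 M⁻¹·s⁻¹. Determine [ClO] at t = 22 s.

0.0143 M

Step 1: For a second-order reaction: 1/[ClO] = 1/[ClO]₀ + kt
Step 2: 1/[ClO] = 1/0.255 + 3.0 × 22
Step 3: 1/[ClO] = 3.922 + 66 = 69.92
Step 4: [ClO] = 1/69.92 = 0.0143 M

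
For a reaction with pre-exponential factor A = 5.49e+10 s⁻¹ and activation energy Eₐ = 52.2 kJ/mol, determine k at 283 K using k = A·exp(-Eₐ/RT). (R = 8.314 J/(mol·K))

1.27e+01 s⁻¹

Step 1: Use the Arrhenius equation: k = A × exp(-Eₐ/RT)
Step 2: Convert Eₐ to J/mol: 52.2 kJ/mol = 52200 J/mol
Step 3: Calculate the exponent: -Eₐ/(RT) = -52200/(8.314 × 283) = -22.18575
Step 4: k = 5.49e+10 × exp(-22.18575)
Step 5: k = 5.49e+10 × 2.31660e-10 = 1.2718e+01 s⁻¹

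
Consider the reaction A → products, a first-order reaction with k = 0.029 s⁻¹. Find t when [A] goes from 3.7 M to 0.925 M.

47.8 s

Step 1: For first-order: t = ln([A]₀/[A])/k
Step 2: t = ln(3.7/0.925)/0.029
Step 3: t = ln(4)/0.029
Step 4: t = 1.386/0.029 = 47.8 s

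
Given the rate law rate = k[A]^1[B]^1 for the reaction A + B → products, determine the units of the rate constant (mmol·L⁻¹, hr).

(mmol·L⁻¹)⁻¹·hr⁻¹

Step 1: Overall order = 1 + 1 = 2.
Step 2: rate has units mmol·L⁻¹·hr⁻¹; [A]^1[B]^1 has units (mmol·L⁻¹)^2.
Step 3: k = rate/([A]^1[B]^1), so units of k = (mmol·L⁻¹)^(1-2)·hr⁻¹ = (mmol·L⁻¹)⁻¹·hr⁻¹.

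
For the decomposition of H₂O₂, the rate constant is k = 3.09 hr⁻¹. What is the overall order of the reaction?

first order (1)

Step 1: The units of k for an nth-order reaction are (concentration)^(1-n)·(time)⁻¹.
Step 2: Here k has units hr⁻¹, so the concentration exponent is 0.
Step 3: 1 - n = 0 ⇒ n = 1. The reaction is first order.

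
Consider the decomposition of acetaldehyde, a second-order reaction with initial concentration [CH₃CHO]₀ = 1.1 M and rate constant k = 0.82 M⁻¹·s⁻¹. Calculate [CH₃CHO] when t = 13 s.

0.08644 M

Step 1: For a second-order reaction: 1/[CH₃CHO] = 1/[CH₃CHO]₀ + kt
Step 2: 1/[CH₃CHO] = 1/1.1 + 0.82 × 13
Step 3: 1/[CH₃CHO] = 0.9091 + 10.66 = 11.57
Step 4: [CH₃CHO] = 1/11.57 = 0.08644 M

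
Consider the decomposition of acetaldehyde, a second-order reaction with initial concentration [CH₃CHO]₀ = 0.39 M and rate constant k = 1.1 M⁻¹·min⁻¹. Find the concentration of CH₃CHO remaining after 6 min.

0.1091 M

Step 1: For a second-order reaction: 1/[CH₃CHO] = 1/[CH₃CHO]₀ + kt
Step 2: 1/[CH₃CHO] = 1/0.39 + 1.1 × 6
Step 3: 1/[CH₃CHO] = 2.564 + 6.6 = 9.164
Step 4: [CH₃CHO] = 1/9.164 = 0.1091 M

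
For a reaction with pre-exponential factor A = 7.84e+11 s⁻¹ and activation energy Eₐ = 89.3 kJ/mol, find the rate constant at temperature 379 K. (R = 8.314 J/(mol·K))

3.86e-01 s⁻¹

Step 1: Use the Arrhenius equation: k = A × exp(-Eₐ/RT)
Step 2: Convert Eₐ to J/mol: 89.3 kJ/mol = 89300 J/mol
Step 3: Calculate the exponent: -Eₐ/(RT) = -89300/(8.314 × 379) = -28.34016
Step 4: k = 7.84e+11 × exp(-28.34016)
Step 5: k = 7.84e+11 × 4.92068e-13 = 3.8578e-01 s⁻¹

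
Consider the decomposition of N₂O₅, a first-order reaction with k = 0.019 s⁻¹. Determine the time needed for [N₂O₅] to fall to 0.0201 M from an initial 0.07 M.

65.67 s

Step 1: For first-order: t = ln([N₂O₅]₀/[N₂O₅])/k
Step 2: t = ln(0.07/0.0201)/0.019
Step 3: t = ln(3.483)/0.019
Step 4: t = 1.248/0.019 = 65.67 s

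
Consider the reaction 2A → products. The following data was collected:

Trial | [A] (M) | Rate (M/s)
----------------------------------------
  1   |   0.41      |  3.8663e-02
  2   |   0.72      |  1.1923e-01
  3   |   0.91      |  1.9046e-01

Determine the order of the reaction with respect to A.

second order (2)

Step 1: Compare trials to find order n where rate₂/rate₁ = ([A]₂/[A]₁)^n
Step 2: rate₂/rate₁ = 1.1923e-01/3.8663e-02 = 3.084
Step 3: [A]₂/[A]₁ = 0.72/0.41 = 1.756
Step 4: n = ln(3.084)/ln(1.756) = 2.00 ≈ 2
Step 5: The reaction is second order in A.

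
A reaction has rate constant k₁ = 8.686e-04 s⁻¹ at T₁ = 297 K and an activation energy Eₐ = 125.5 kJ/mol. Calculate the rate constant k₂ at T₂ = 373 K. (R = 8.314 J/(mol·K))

2.731e+01 s⁻¹

Step 1: Use the two-temperature Arrhenius form: ln(k₂/k₁) = -Eₐ/R × (1/T₂ - 1/T₁)
Step 2: Convert Eₐ to J/mol: 125.5 kJ/mol = 125500 J/mol
Step 3: 1/T₂ - 1/T₁ = 1/373 - 1/297 = -6.860382e-04 K⁻¹
Step 4: ln(k₂/k₁) = -125500/8.314 × -6.860382e-04 = 10.35576
Step 5: k₂ = k₁ × exp(10.35576) = 8.686e-04 × 3.14376e+04 = 2.731e+01 s⁻¹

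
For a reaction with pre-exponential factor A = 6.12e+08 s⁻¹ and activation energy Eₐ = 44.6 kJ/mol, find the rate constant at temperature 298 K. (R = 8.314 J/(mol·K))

9.31e+00 s⁻¹

Step 1: Use the Arrhenius equation: k = A × exp(-Eₐ/RT)
Step 2: Convert Eₐ to J/mol: 44.6 kJ/mol = 44600 J/mol
Step 3: Calculate the exponent: -Eₐ/(RT) = -44600/(8.314 × 298) = -18.00150
Step 4: k = 6.12e+08 × exp(-18.00150)
Step 5: k = 6.12e+08 × 1.52072e-08 = 9.3068e+00 s⁻¹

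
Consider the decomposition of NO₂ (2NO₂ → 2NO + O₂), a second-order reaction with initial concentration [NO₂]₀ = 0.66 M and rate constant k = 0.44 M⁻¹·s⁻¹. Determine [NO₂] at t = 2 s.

0.4175 M

Step 1: For a second-order reaction: 1/[NO₂] = 1/[NO₂]₀ + kt
Step 2: 1/[NO₂] = 1/0.66 + 0.44 × 2
Step 3: 1/[NO₂] = 1.515 + 0.88 = 2.395
Step 4: [NO₂] = 1/2.395 = 0.4175 M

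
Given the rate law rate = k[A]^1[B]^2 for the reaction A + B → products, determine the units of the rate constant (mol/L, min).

(mol/L)⁻²·min⁻¹

Step 1: Overall order = 1 + 2 = 3.
Step 2: rate has units mol/L·min⁻¹; [A]^1[B]^2 has units (mol/L)^3.
Step 3: k = rate/([A]^1[B]^2), so units of k = (mol/L)^(1-3)·min⁻¹ = (mol/L)⁻²·min⁻¹.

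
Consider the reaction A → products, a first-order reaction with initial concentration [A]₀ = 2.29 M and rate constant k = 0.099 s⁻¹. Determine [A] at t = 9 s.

0.9395 M

Step 1: For a first-order reaction: [A] = [A]₀ × e^(-kt)
Step 2: [A] = 2.29 × e^(-0.099 × 9)
Step 3: [A] = 2.29 × e^(-0.891)
Step 4: [A] = 2.29 × 0.410245 = 0.9395 M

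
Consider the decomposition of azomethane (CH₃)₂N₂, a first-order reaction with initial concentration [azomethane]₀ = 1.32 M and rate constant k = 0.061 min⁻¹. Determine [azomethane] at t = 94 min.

0.004269 M

Step 1: For a first-order reaction: [azomethane] = [azomethane]₀ × e^(-kt)
Step 2: [azomethane] = 1.32 × e^(-0.061 × 94)
Step 3: [azomethane] = 1.32 × e^(-5.734)
Step 4: [azomethane] = 1.32 × 0.00323411 = 0.004269 M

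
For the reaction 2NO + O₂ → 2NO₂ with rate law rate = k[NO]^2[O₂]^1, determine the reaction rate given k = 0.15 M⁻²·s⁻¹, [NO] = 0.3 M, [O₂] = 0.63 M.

0.008505 M/s

Step 1: The rate law is rate = k[NO]^2[O₂]^1
Step 2: Substitute: rate = 0.15 × (0.3)^2 × (0.63)^1
Step 3: rate = 0.15 × 0.09 × 0.63 = 0.008505 M/s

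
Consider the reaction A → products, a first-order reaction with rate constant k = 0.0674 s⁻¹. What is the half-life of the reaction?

10.28 s

Step 1: For a first-order reaction, t₁/₂ = ln(2)/k
Step 2: t₁/₂ = ln(2)/0.0674
Step 3: t₁/₂ = 0.6931/0.0674 = 10.28 s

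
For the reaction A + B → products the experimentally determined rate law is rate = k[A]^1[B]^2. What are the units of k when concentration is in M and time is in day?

M⁻²·day⁻¹

Step 1: Overall order = 1 + 2 = 3.
Step 2: rate has units M·day⁻¹; [A]^1[B]^2 has units M^3.
Step 3: k = rate/([A]^1[B]^2), so units of k = M^(1-3)·day⁻¹ = M⁻²·day⁻¹.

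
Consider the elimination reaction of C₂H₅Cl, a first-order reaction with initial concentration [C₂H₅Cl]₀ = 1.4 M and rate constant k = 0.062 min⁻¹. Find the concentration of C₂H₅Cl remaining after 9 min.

0.8013 M

Step 1: For a first-order reaction: [C₂H₅Cl] = [C₂H₅Cl]₀ × e^(-kt)
Step 2: [C₂H₅Cl] = 1.4 × e^(-0.062 × 9)
Step 3: [C₂H₅Cl] = 1.4 × e^(-0.558)
Step 4: [C₂H₅Cl] = 1.4 × 0.572353 = 0.8013 M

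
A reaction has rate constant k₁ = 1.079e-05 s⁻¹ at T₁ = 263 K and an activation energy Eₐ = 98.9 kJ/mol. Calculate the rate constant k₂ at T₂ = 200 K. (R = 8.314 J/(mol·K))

7.004e-12 s⁻¹

Step 1: Use the two-temperature Arrhenius form: ln(k₂/k₁) = -Eₐ/R × (1/T₂ - 1/T₁)
Step 2: Convert Eₐ to J/mol: 98.9 kJ/mol = 98900 J/mol
Step 3: 1/T₂ - 1/T₁ = 1/200 - 1/263 = 1.197719e-03 K⁻¹
Step 4: ln(k₂/k₁) = -98900/8.314 × 1.197719e-03 = -14.24758
Step 5: k₂ = k₁ × exp(-14.24758) = 1.079e-05 × 6.49164e-07 = 7.004e-12 s⁻¹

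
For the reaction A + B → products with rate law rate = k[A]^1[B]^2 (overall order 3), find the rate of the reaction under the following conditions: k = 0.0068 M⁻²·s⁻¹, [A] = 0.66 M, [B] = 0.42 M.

0.0007917 M/s

Step 1: The rate law is rate = k[A]^1[B]^2, overall order = 1+2 = 3
Step 2: Substitute values: rate = 0.0068 × (0.66)^1 × (0.42)^2
Step 3: rate = 0.0068 × 0.66 × 0.1764 = 0.000791683 M/s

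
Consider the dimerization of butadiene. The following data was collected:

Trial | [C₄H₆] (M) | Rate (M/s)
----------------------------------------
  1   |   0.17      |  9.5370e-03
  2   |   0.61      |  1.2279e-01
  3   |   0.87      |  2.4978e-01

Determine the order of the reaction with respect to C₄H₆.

second order (2)

Step 1: Compare trials to find order n where rate₂/rate₁ = ([C₄H₆]₂/[C₄H₆]₁)^n
Step 2: rate₂/rate₁ = 1.2279e-01/9.5370e-03 = 12.88
Step 3: [C₄H₆]₂/[C₄H₆]₁ = 0.61/0.17 = 3.588
Step 4: n = ln(12.88)/ln(3.588) = 2.00 ≈ 2
Step 5: The reaction is second order in C₄H₆.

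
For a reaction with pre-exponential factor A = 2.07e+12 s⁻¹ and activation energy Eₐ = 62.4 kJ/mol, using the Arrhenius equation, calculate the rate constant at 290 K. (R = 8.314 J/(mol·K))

1.19e+01 s⁻¹

Step 1: Use the Arrhenius equation: k = A × exp(-Eₐ/RT)
Step 2: Convert Eₐ to J/mol: 62.4 kJ/mol = 62400 J/mol
Step 3: Calculate the exponent: -Eₐ/(RT) = -62400/(8.314 × 290) = -25.88073
Step 4: k = 2.07e+12 × exp(-25.88073)
Step 5: k = 2.07e+12 × 5.75628e-12 = 1.1915e+01 s⁻¹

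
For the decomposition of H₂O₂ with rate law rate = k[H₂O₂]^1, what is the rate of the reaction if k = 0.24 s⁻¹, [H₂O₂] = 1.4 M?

0.336 M/s

Step 1: Identify the rate law: rate = k[H₂O₂]^1
Step 2: Substitute values: rate = 0.24 × (1.4)^1
Step 3: Calculate: rate = 0.24 × 1.4 = 0.336 M/s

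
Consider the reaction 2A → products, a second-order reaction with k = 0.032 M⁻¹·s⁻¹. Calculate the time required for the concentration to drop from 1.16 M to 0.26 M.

93.25 s

Step 1: For second-order: t = (1/[A] - 1/[A]₀)/k
Step 2: t = (1/0.26 - 1/1.16)/0.032
Step 3: t = (3.846 - 0.8621)/0.032
Step 4: t = 2.984/0.032 = 93.25 s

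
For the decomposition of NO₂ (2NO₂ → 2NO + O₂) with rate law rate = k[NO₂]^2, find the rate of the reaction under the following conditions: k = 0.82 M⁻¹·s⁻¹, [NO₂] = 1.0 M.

0.82 M/s

Step 1: Identify the rate law: rate = k[NO₂]^2
Step 2: Substitute values: rate = 0.82 × (1.0)^2
Step 3: Calculate: rate = 0.82 × 1 = 0.82 M/s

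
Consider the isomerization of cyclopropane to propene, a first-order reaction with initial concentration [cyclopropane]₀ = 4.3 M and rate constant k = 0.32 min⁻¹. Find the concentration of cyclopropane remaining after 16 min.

0.0257 M

Step 1: For a first-order reaction: [cyclopropane] = [cyclopropane]₀ × e^(-kt)
Step 2: [cyclopropane] = 4.3 × e^(-0.32 × 16)
Step 3: [cyclopropane] = 4.3 × e^(-5.12)
Step 4: [cyclopropane] = 4.3 × 0.00597602 = 0.0257 M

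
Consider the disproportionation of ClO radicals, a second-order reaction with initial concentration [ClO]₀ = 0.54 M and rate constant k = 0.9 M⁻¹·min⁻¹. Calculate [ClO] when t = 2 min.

0.2738 M

Step 1: For a second-order reaction: 1/[ClO] = 1/[ClO]₀ + kt
Step 2: 1/[ClO] = 1/0.54 + 0.9 × 2
Step 3: 1/[ClO] = 1.852 + 1.8 = 3.652
Step 4: [ClO] = 1/3.652 = 0.2738 M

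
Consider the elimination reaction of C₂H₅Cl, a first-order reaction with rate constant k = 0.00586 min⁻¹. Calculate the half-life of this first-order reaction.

118.3 min

Step 1: For a first-order reaction, t₁/₂ = ln(2)/k
Step 2: t₁/₂ = ln(2)/0.00586
Step 3: t₁/₂ = 0.6931/0.00586 = 118.3 min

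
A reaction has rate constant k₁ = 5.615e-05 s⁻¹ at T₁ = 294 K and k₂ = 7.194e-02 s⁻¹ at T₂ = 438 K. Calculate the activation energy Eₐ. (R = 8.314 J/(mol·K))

53.2 kJ/mol

Step 1: Use the two-temperature Arrhenius form: ln(k₂/k₁) = -Eₐ/R × (1/T₂ - 1/T₁)
Step 2: ln(k₂/k₁) = ln(7.194e-02/5.615e-05) = ln(1281.21) = 7.15556
Step 3: 1/T₂ - 1/T₁ = 1/438 - 1/294 = -1.118256e-03 K⁻¹
Step 4: Eₐ = -R × ln(k₂/k₁) / (1/T₂ - 1/T₁) = -8.314 × 7.15556 / -1.118256e-03
Step 5: Eₐ = 5.3200e+04 J/mol = 53.2 kJ/mol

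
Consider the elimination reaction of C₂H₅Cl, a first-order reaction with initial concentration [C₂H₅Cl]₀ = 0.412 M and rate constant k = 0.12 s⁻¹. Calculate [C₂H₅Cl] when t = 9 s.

0.1399 M

Step 1: For a first-order reaction: [C₂H₅Cl] = [C₂H₅Cl]₀ × e^(-kt)
Step 2: [C₂H₅Cl] = 0.412 × e^(-0.12 × 9)
Step 3: [C₂H₅Cl] = 0.412 × e^(-1.08)
Step 4: [C₂H₅Cl] = 0.412 × 0.339596 = 0.1399 M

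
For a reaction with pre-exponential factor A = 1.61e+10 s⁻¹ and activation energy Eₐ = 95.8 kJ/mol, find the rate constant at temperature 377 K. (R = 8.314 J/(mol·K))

8.57e-04 s⁻¹

Step 1: Use the Arrhenius equation: k = A × exp(-Eₐ/RT)
Step 2: Convert Eₐ to J/mol: 95.8 kJ/mol = 95800 J/mol
Step 3: Calculate the exponent: -Eₐ/(RT) = -95800/(8.314 × 377) = -30.56428
Step 4: k = 1.61e+10 × exp(-30.56428)
Step 5: k = 1.61e+10 × 5.32233e-14 = 8.5690e-04 s⁻¹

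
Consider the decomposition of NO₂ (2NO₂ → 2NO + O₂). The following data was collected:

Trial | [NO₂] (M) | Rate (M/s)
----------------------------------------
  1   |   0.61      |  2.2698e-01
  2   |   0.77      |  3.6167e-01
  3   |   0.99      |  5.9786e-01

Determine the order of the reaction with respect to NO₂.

second order (2)

Step 1: Compare trials to find order n where rate₂/rate₁ = ([NO₂]₂/[NO₂]₁)^n
Step 2: rate₂/rate₁ = 3.6167e-01/2.2698e-01 = 1.593
Step 3: [NO₂]₂/[NO₂]₁ = 0.77/0.61 = 1.262
Step 4: n = ln(1.593)/ln(1.262) = 2.00 ≈ 2
Step 5: The reaction is second order in NO₂.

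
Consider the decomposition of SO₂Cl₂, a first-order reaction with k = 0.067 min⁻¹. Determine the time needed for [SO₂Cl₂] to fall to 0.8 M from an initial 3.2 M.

20.69 min

Step 1: For first-order: t = ln([SO₂Cl₂]₀/[SO₂Cl₂])/k
Step 2: t = ln(3.2/0.8)/0.067
Step 3: t = ln(4)/0.067
Step 4: t = 1.386/0.067 = 20.69 min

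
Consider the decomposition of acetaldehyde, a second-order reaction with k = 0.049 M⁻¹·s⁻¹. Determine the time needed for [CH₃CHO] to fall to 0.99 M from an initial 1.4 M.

6.037 s

Step 1: For second-order: t = (1/[CH₃CHO] - 1/[CH₃CHO]₀)/k
Step 2: t = (1/0.99 - 1/1.4)/0.049
Step 3: t = (1.01 - 0.7143)/0.049
Step 4: t = 0.2958/0.049 = 6.037 s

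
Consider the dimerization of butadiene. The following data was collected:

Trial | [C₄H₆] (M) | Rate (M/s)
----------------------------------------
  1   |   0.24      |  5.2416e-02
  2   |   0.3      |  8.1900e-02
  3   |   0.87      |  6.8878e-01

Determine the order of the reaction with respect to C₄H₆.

second order (2)

Step 1: Compare trials to find order n where rate₂/rate₁ = ([C₄H₆]₂/[C₄H₆]₁)^n
Step 2: rate₂/rate₁ = 8.1900e-02/5.2416e-02 = 1.562
Step 3: [C₄H₆]₂/[C₄H₆]₁ = 0.3/0.24 = 1.25
Step 4: n = ln(1.562)/ln(1.25) = 2.00 ≈ 2
Step 5: The reaction is second order in C₄H₆.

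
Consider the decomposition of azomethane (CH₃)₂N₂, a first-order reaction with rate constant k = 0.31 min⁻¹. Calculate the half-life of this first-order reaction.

2.236 min

Step 1: For a first-order reaction, t₁/₂ = ln(2)/k
Step 2: t₁/₂ = ln(2)/0.31
Step 3: t₁/₂ = 0.6931/0.31 = 2.236 min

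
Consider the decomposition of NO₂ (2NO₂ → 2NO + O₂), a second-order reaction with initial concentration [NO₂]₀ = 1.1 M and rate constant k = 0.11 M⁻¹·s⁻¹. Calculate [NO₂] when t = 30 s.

0.2376 M

Step 1: For a second-order reaction: 1/[NO₂] = 1/[NO₂]₀ + kt
Step 2: 1/[NO₂] = 1/1.1 + 0.11 × 30
Step 3: 1/[NO₂] = 0.9091 + 3.3 = 4.209
Step 4: [NO₂] = 1/4.209 = 0.2376 M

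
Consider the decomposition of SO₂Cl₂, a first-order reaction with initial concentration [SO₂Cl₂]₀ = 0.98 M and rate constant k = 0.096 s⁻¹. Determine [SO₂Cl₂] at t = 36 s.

0.03092 M

Step 1: For a first-order reaction: [SO₂Cl₂] = [SO₂Cl₂]₀ × e^(-kt)
Step 2: [SO₂Cl₂] = 0.98 × e^(-0.096 × 36)
Step 3: [SO₂Cl₂] = 0.98 × e^(-3.456)
Step 4: [SO₂Cl₂] = 0.98 × 0.0315557 = 0.03092 M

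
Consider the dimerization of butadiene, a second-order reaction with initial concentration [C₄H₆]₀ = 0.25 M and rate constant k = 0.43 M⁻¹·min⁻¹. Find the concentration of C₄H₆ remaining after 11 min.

0.1145 M

Step 1: For a second-order reaction: 1/[C₄H₆] = 1/[C₄H₆]₀ + kt
Step 2: 1/[C₄H₆] = 1/0.25 + 0.43 × 11
Step 3: 1/[C₄H₆] = 4 + 4.73 = 8.73
Step 4: [C₄H₆] = 1/8.73 = 0.1145 M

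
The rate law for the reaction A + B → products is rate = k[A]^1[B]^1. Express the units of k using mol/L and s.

(mol/L)⁻¹·s⁻¹

Step 1: Overall order = 1 + 1 = 2.
Step 2: rate has units mol/L·s⁻¹; [A]^1[B]^1 has units (mol/L)^2.
Step 3: k = rate/([A]^1[B]^1), so units of k = (mol/L)^(1-2)·s⁻¹ = (mol/L)⁻¹·s⁻¹.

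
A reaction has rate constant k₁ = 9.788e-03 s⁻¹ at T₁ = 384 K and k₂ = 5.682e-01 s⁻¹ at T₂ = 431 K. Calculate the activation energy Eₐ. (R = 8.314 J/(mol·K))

118.9 kJ/mol

Step 1: Use the two-temperature Arrhenius form: ln(k₂/k₁) = -Eₐ/R × (1/T₂ - 1/T₁)
Step 2: ln(k₂/k₁) = ln(5.682e-01/9.788e-03) = ln(58.0507) = 4.06132
Step 3: 1/T₂ - 1/T₁ = 1/431 - 1/384 = -2.839811e-04 K⁻¹
Step 4: Eₐ = -R × ln(k₂/k₁) / (1/T₂ - 1/T₁) = -8.314 × 4.06132 / -2.839811e-04
Step 5: Eₐ = 1.1890e+05 J/mol = 118.9 kJ/mol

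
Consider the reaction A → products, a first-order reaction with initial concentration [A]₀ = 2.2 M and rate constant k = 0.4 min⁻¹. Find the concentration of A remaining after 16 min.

0.003655 M

Step 1: For a first-order reaction: [A] = [A]₀ × e^(-kt)
Step 2: [A] = 2.2 × e^(-0.4 × 16)
Step 3: [A] = 2.2 × e^(-6.4)
Step 4: [A] = 2.2 × 0.00166156 = 0.003655 M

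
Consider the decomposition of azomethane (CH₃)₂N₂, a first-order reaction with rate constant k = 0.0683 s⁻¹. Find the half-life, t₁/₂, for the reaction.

10.15 s

Step 1: For a first-order reaction, t₁/₂ = ln(2)/k
Step 2: t₁/₂ = ln(2)/0.0683
Step 3: t₁/₂ = 0.6931/0.0683 = 10.15 s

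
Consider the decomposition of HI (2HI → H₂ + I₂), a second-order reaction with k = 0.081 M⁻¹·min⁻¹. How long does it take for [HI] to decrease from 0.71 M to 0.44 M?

10.67 min

Step 1: For second-order: t = (1/[HI] - 1/[HI]₀)/k
Step 2: t = (1/0.44 - 1/0.71)/0.081
Step 3: t = (2.273 - 1.408)/0.081
Step 4: t = 0.8643/0.081 = 10.67 min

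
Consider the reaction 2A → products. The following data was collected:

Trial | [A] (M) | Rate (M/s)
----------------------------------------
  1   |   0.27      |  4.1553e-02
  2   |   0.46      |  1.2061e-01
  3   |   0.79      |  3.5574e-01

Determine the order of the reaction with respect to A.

second order (2)

Step 1: Compare trials to find order n where rate₂/rate₁ = ([A]₂/[A]₁)^n
Step 2: rate₂/rate₁ = 1.2061e-01/4.1553e-02 = 2.903
Step 3: [A]₂/[A]₁ = 0.46/0.27 = 1.704
Step 4: n = ln(2.903)/ln(1.704) = 2.00 ≈ 2
Step 5: The reaction is second order in A.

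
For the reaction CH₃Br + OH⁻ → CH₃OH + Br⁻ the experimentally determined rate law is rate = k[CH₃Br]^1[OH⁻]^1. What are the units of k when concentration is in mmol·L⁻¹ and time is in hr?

(mmol·L⁻¹)⁻¹·hr⁻¹

Step 1: Overall order = 1 + 1 = 2.
Step 2: rate has units mmol·L⁻¹·hr⁻¹; [CH₃Br]^1[OH⁻]^1 has units (mmol·L⁻¹)^2.
Step 3: k = rate/([CH₃Br]^1[OH⁻]^1), so units of k = (mmol·L⁻¹)^(1-2)·hr⁻¹ = (mmol·L⁻¹)⁻¹·hr⁻¹.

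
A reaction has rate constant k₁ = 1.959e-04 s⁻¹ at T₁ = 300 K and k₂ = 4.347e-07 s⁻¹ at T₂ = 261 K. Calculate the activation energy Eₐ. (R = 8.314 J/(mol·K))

102.0 kJ/mol

Step 1: Use the two-temperature Arrhenius form: ln(k₂/k₁) = -Eₐ/R × (1/T₂ - 1/T₁)
Step 2: ln(k₂/k₁) = ln(4.347e-07/1.959e-04) = ln(0.00221899) = -6.1107
Step 3: 1/T₂ - 1/T₁ = 1/261 - 1/300 = 4.980843e-04 K⁻¹
Step 4: Eₐ = -R × ln(k₂/k₁) / (1/T₂ - 1/T₁) = -8.314 × -6.1107 / 4.980843e-04
Step 5: Eₐ = 1.0200e+05 J/mol = 102.0 kJ/mol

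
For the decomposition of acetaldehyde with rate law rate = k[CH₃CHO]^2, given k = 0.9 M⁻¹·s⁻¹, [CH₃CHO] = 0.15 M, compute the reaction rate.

0.02025 M/s

Step 1: Identify the rate law: rate = k[CH₃CHO]^2
Step 2: Substitute values: rate = 0.9 × (0.15)^2
Step 3: Calculate: rate = 0.9 × 0.0225 = 0.02025 M/s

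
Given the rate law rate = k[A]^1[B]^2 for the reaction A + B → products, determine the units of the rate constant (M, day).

M⁻²·day⁻¹

Step 1: Overall order = 1 + 2 = 3.
Step 2: rate has units M·day⁻¹; [A]^1[B]^2 has units M^3.
Step 3: k = rate/([A]^1[B]^2), so units of k = M^(1-3)·day⁻¹ = M⁻²·day⁻¹.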